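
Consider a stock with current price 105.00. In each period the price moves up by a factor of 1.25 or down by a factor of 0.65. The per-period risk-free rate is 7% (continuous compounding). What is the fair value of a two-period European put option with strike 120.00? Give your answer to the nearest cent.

Risk-neutral probability p = (e^0.07 − 0.65)/(1.25 − 0.65) = 0.4225/0.6000 = 0.7042
Terminal stock prices: S_uu = 164.1, S_ud = 85.31, S_dd = 44.36
Terminal payoffs (K − S): max(-44.06, 0) = 0, max(34.69, 0) = 34.69, max(75.64, 0) = 75.64
Node u (S = 131.2): V_u = e^(−0.07)·[0.7042·0.0000 + 0.2958·34.6875] = 9.5675
Node d (S = 68.25): V_d = e^(−0.07)·[0.7042·34.6875 + 0.2958·75.6375] = 43.6373
Node 0 (S = 105): V_0 = e^(−0.07)·[0.7042·9.5675 + 0.2958·43.6373] = 18.3178

18.32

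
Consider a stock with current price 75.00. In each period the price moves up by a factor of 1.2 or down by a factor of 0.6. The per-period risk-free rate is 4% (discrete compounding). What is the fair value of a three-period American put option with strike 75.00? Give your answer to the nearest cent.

12.79

Risk-neutral probability p = (1 + 0.04 − 0.6)/(1.2 − 0.6) = 0.4400/0.6000 = 0.7333
Terminal stock prices: S_uuu = 129.6, S_uud = 64.8, S_udd = 32.4, S_ddd = 16.2
Terminal payoffs (K − S): max(-54.6, 0) = 0, max(10.2, 0) = 10.2, max(42.6, 0) = 42.6, max(58.8, 0) = 58.8
Node uu (S = 108): continuation = 1/1.04·[0.7333·0.0000 + 0.2667·10.2000] = 2.6154; exercise value = 0.0000 ≤ continuation, so V_uu = 2.6154
Node ud (S = 54): continuation = 1/1.04·[0.7333·10.2000 + 0.2667·42.6000] = 18.1154; exercise value = 21.0000 > continuation, so V_ud = 21.0000 (exercise)
Node dd (S = 27): continuation = 1/1.04·[0.7333·42.6000 + 0.2667·58.8000] = 45.1154; exercise value = 48.0000 > continuation, so V_dd = 48.0000 (exercise)
Node u (S = 90): continuation = 1/1.04·[0.7333·2.6154 + 0.2667·21.0000] = 7.2288; exercise value = 0.0000 ≤ continuation, so V_u = 7.2288
Node d (S = 45): continuation = 1/1.04·[0.7333·21.0000 + 0.2667·48.0000] = 27.1154; exercise value = 30.0000 > continuation, so V_d = 30.0000 (exercise)
Node 0 (S = 75): continuation = 1/1.04·[0.7333·7.2288 + 0.2667·30.0000] = 12.7895; exercise value = 0.0000 ≤ continuation, so V_0 = 12.7895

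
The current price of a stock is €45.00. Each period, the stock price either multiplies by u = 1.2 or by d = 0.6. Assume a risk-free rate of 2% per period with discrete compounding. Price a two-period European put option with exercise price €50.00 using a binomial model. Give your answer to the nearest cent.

€10.03

Risk-neutral probability p = (1 + 0.02 − 0.6)/(1.2 − 0.6) = 0.4200/0.6000 = 0.7000
Terminal stock prices: S_uu = 64.8, S_ud = 32.4, S_dd = 16.2
Terminal payoffs (K − S): max(-14.8, 0) = 0, max(17.6, 0) = 17.6, max(33.8, 0) = 33.8
Node u (S = 54): V_u = 1/1.02·[0.7000·0.0000 + 0.3000·17.6000] = 5.1765
Node d (S = 27): V_d = 1/1.02·[0.7000·17.6000 + 0.3000·33.8000] = 22.0196
Node 0 (S = 45): V_0 = 1/1.02·[0.7000·5.1765 + 0.3000·22.0196] = 10.0288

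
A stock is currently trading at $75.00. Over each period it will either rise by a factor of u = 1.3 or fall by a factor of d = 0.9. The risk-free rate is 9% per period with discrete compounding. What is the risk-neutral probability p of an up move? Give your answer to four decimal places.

p = 0.4750

Risk-neutral probability p = (1 + 0.09 − 0.9)/(1.3 − 0.9) = 0.1900/0.4000 = 0.4750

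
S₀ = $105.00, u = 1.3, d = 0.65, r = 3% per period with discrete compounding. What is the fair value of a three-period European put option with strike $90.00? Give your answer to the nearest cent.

Risk-neutral probability p = (1 + 0.03 − 0.65)/(1.3 − 0.65) = 0.3800/0.6500 = 0.5846
Terminal stock prices: S_uuu = 230.7, S_uud = 115.3, S_udd = 57.67, S_ddd = 28.84
Terminal payoffs (K − S): max(-140.7, 0) = 0, max(-25.34, 0) = 0, max(32.33, 0) = 32.33, max(61.16, 0) = 61.16
Node uu (S = 177.5): V_uu = 1/1.03·[0.5846·0.0000 + 0.4154·0.0000] = 0.0000
Node ud (S = 88.73): V_ud = 1/1.03·[0.5846·0.0000 + 0.4154·32.3287] = 13.0377
Node dd (S = 44.36): V_dd = 1/1.03·[0.5846·32.3287 + 0.4154·61.1644] = 43.0161
Node u (S = 136.5): V_u = 1/1.03·[0.5846·0.0000 + 0.4154·13.0377] = 5.2579
Node d (S = 68.25): V_d = 1/1.03·[0.5846·13.0377 + 0.4154·43.0161] = 24.7479
Node 0 (S = 105): V_0 = 1/1.03·[0.5846·5.2579 + 0.4154·24.7479] = 12.9648

$12.96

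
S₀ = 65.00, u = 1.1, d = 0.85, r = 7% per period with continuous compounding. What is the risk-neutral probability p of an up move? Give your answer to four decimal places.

Risk-neutral probability p = (e^0.07 − 0.85)/(1.1 − 0.85) = 0.2225/0.2500 = 0.8900

p = 0.8900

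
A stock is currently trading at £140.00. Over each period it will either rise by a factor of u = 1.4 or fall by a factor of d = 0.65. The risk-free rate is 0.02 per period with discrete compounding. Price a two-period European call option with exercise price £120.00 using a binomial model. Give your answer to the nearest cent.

£39.67

Risk-neutral probability p = (1 + 0.02 − 0.65)/(1.4 − 0.65) = 0.3700/0.7500 = 0.4933
Terminal stock prices: S_uu = 274.4, S_ud = 127.4, S_dd = 59.15
Terminal payoffs (S − K): max(154.4, 0) = 154.4, max(7.4, 0) = 7.4, max(-60.85, 0) = 0
Node u (S = 196): V_u = 1/1.02·[0.4933·154.4000 + 0.5067·7.4000] = 78.3529
Node d (S = 91): V_d = 1/1.02·[0.4933·7.4000 + 0.5067·0.0000] = 3.5791
Node 0 (S = 140): V_0 = 1/1.02·[0.4933·78.3529 + 0.5067·3.5791] = 39.6740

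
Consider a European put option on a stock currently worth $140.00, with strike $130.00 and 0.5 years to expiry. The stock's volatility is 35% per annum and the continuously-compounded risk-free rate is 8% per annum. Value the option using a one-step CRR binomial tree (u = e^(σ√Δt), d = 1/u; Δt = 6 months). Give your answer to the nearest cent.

$9.54

CRR parameters: u = e^(σ√Δt) = e^(0.35·√0.5) = 1.2808, d = 1/u = 0.7808
Per-period rate: rΔt = 0.08·0.5 = 0.04, so R = e^0.04 = 1.0408
Risk-neutral probability p = (e^0.04 − 0.7808)/(1.2808 − 0.7808) = 0.2601/0.5000 = 0.5201
Terminal stock prices: S_u = 179.3, S_d = 109.3
Terminal payoffs (K − S): max(-49.31, 0) = 0, max(20.69, 0) = 20.69
Node 0 (S = 140): V_0 = e^(−0.04)·[0.5201·0.0000 + 0.4799·20.6936] = 9.5423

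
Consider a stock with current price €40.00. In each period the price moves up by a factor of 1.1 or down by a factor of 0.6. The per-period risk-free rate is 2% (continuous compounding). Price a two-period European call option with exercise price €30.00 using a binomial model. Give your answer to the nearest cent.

Risk-neutral probability p = (e^0.02 − 0.6)/(1.1 − 0.6) = 0.4202/0.5000 = 0.8404
Terminal stock prices: S_uu = 48.4, S_ud = 26.4, S_dd = 14.4
Terminal payoffs (S − K): max(18.4, 0) = 18.4, max(-3.6, 0) = 0, max(-15.6, 0) = 0
Node u (S = 44): V_u = e^(−0.02)·[0.8404·18.4000 + 0.1596·0.0000] = 15.1572
Node d (S = 24): V_d = e^(−0.02)·[0.8404·0.0000 + 0.1596·0.0000] = 0.0000
Node 0 (S = 40): V_0 = e^(−0.02)·[0.8404·15.1572 + 0.1596·0.0000] = 12.4859

€12.49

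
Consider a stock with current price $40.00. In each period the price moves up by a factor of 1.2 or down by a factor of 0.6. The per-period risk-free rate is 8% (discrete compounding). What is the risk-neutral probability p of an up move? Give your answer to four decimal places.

p = 0.8000

Risk-neutral probability p = (1 + 0.08 − 0.6)/(1.2 − 0.6) = 0.4800/0.6000 = 0.8000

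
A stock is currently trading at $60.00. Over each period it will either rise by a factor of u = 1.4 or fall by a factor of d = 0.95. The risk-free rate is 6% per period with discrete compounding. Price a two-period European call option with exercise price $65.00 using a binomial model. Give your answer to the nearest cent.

Risk-neutral probability p = (1 + 0.06 − 0.95)/(1.4 − 0.95) = 0.1100/0.4500 = 0.2444
Terminal stock prices: S_uu = 117.6, S_ud = 79.8, S_dd = 54.15
Terminal payoffs (S − K): max(52.6, 0) = 52.6, max(14.8, 0) = 14.8, max(-10.85, 0) = 0
Node u (S = 84): V_u = 1/1.06·[0.2444·52.6000 + 0.7556·14.8000] = 22.6792
Node d (S = 57): V_d = 1/1.06·[0.2444·14.8000 + 0.7556·0.0000] = 3.4130
Node 0 (S = 60): V_0 = 1/1.06·[0.2444·22.6792 + 0.7556·3.4130] = 7.6628

$7.66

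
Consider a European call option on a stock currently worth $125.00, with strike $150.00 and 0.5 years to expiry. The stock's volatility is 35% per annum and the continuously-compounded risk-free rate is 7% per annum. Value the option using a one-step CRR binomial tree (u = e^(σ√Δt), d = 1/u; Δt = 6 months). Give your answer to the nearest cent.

$4.97

CRR parameters: u = e^(σ√Δt) = e^(0.35·√0.5) = 1.2808, d = 1/u = 0.7808
Per-period rate: rΔt = 0.07·0.5 = 0.035, so R = e^0.035 = 1.0356
Risk-neutral probability p = (e^0.035 − 0.7808)/(1.2808 − 0.7808) = 0.2549/0.5000 = 0.5097
Terminal stock prices: S_u = 160.1, S_d = 97.6
Terminal payoffs (S − K): max(10.1, 0) = 10.1, max(-52.4, 0) = 0
Node 0 (S = 125): V_0 = e^(−0.035)·[0.5097·10.1004 + 0.4903·0.0000] = 4.9709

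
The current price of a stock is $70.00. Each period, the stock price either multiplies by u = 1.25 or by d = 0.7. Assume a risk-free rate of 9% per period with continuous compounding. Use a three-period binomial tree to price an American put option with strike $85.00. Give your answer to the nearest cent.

$15.00

Risk-neutral probability p = (e^0.09 − 0.7)/(1.25 − 0.7) = 0.3942/0.5500 = 0.7167
Terminal stock prices: S_uuu = 136.7, S_uud = 76.56, S_udd = 42.87, S_ddd = 24.01
Terminal payoffs (K − S): max(-51.72, 0) = 0, max(8.438, 0) = 8.438, max(42.13, 0) = 42.13, max(60.99, 0) = 60.99
Node uu (S = 109.4): continuation = e^(−0.09)·[0.7167·0.0000 + 0.2833·8.4375] = 2.1848; exercise value = 0.0000 ≤ continuation, so V_uu = 2.1848
Node ud (S = 61.25): continuation = e^(−0.09)·[0.7167·8.4375 + 0.2833·42.1250] = 16.4342; exercise value = 23.7500 > continuation, so V_ud = 23.7500 (exercise)
Node dd (S = 34.3): continuation = e^(−0.09)·[0.7167·42.1250 + 0.2833·60.9900] = 43.3842; exercise value = 50.7000 > continuation, so V_dd = 50.7000 (exercise)
Node u (S = 87.5): continuation = e^(−0.09)·[0.7167·2.1848 + 0.2833·23.7500] = 7.5807; exercise value = 0.0000 ≤ continuation, so V_u = 7.5807
Node d (S = 49): continuation = e^(−0.09)·[0.7167·23.7500 + 0.2833·50.7000] = 28.6842; exercise value = 36.0000 > continuation, so V_d = 36.0000 (exercise)
Node 0 (S = 70): continuation = e^(−0.09)·[0.7167·7.5807 + 0.2833·36.0000] = 14.2870; exercise value = 15.0000 > continuation, so V_0 = 15.0000 (exercise)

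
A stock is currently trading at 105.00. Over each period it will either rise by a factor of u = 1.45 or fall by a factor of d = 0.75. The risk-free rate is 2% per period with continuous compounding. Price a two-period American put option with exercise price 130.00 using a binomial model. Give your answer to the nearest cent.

Risk-neutral probability p = (e^0.02 − 0.75)/(1.45 − 0.75) = 0.2702/0.7000 = 0.3860
Terminal stock prices: S_uu = 220.8, S_ud = 114.2, S_dd = 59.06
Terminal payoffs (K − S): max(-90.76, 0) = 0, max(15.81, 0) = 15.81, max(70.94, 0) = 70.94
Node u (S = 152.2): continuation = e^(−0.02)·[0.3860·0.0000 + 0.6140·15.8125] = 9.5166; exercise value = 0.0000 ≤ continuation, so V_u = 9.5166
Node d (S = 78.75): continuation = e^(−0.02)·[0.3860·15.8125 + 0.6140·70.9375] = 48.6758; exercise value = 51.2500 > continuation, so V_d = 51.2500 (exercise)
Node 0 (S = 105): continuation = e^(−0.02)·[0.3860·9.5166 + 0.6140·51.2500] = 34.4450; exercise value = 25.0000 ≤ continuation, so V_0 = 34.4450

34.44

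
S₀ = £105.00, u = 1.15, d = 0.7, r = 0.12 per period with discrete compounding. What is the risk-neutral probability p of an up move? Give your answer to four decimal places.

Risk-neutral probability p = (1 + 0.12 − 0.7)/(1.15 − 0.7) = 0.4200/0.4500 = 0.9333

p = 0.9333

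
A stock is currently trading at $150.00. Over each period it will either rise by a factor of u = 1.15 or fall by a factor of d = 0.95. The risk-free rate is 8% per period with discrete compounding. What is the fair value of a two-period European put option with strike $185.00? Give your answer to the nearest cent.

$13.45

Risk-neutral probability p = (1 + 0.08 − 0.95)/(1.15 − 0.95) = 0.1300/0.2000 = 0.6500
Terminal stock prices: S_uu = 198.4, S_ud = 163.9, S_dd = 135.4
Terminal payoffs (K − S): max(-13.37, 0) = 0, max(21.12, 0) = 21.12, max(49.62, 0) = 49.62
Node u (S = 172.5): V_u = 1/1.08·[0.6500·0.0000 + 0.3500·21.1250] = 6.8461
Node d (S = 142.5): V_d = 1/1.08·[0.6500·21.1250 + 0.3500·49.6250] = 28.7963
Node 0 (S = 150): V_0 = 1/1.08·[0.6500·6.8461 + 0.3500·28.7963] = 13.4524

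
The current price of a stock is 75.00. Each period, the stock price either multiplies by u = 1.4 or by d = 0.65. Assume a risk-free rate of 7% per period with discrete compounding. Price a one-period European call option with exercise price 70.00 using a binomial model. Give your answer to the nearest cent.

18.32

Risk-neutral probability p = (1 + 0.07 − 0.65)/(1.4 − 0.65) = 0.4200/0.7500 = 0.5600
Terminal stock prices: S_u = 105, S_d = 48.75
Terminal payoffs (S − K): max(35, 0) = 35, max(-21.25, 0) = 0
Node 0 (S = 75): V_0 = 1/1.07·[0.5600·35.0000 + 0.4400·0.0000] = 18.3178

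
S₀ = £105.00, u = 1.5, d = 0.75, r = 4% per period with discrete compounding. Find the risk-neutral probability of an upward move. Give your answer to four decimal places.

Risk-neutral probability p = (1 + 0.04 − 0.75)/(1.5 − 0.75) = 0.2900/0.7500 = 0.3867

p = 0.3867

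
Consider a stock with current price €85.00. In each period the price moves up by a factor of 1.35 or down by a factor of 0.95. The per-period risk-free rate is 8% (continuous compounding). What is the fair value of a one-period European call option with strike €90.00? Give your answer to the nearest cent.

€7.61

Risk-neutral probability p = (e^0.08 − 0.95)/(1.35 − 0.95) = 0.1333/0.4000 = 0.3332
Terminal stock prices: S_u = 114.8, S_d = 80.75
Terminal payoffs (S − K): max(24.75, 0) = 24.75, max(-9.25, 0) = 0
Node 0 (S = 85): V_0 = e^(−0.08)·[0.3332·24.7500 + 0.6668·0.0000] = 7.6131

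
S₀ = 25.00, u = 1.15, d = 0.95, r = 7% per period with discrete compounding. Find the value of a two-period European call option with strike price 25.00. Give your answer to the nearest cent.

3.50

Risk-neutral probability p = (1 + 0.07 − 0.95)/(1.15 − 0.95) = 0.1200/0.2000 = 0.6000
Terminal stock prices: S_uu = 33.06, S_ud = 27.31, S_dd = 22.56
Terminal payoffs (S − K): max(8.062, 0) = 8.062, max(2.312, 0) = 2.312, max(-2.438, 0) = 0
Node u (S = 28.75): V_u = 1/1.07·[0.6000·8.0625 + 0.4000·2.3125] = 5.3855
Node d (S = 23.75): V_d = 1/1.07·[0.6000·2.3125 + 0.4000·0.0000] = 1.2967
Node 0 (S = 25): V_0 = 1/1.07·[0.6000·5.3855 + 0.4000·1.2967] = 3.5047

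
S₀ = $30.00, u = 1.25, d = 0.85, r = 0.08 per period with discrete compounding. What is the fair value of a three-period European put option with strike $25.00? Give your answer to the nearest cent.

Risk-neutral probability p = (1 + 0.08 − 0.85)/(1.25 − 0.85) = 0.2300/0.4000 = 0.5750
Terminal stock prices: S_uuu = 58.59, S_uud = 39.84, S_udd = 27.09, S_ddd = 18.42
Terminal payoffs (K − S): max(-33.59, 0) = 0, max(-14.84, 0) = 0, max(-2.094, 0) = 0, max(6.576, 0) = 6.576
Node uu (S = 46.88): V_uu = 1/1.08·[0.5750·0.0000 + 0.4250·0.0000] = 0.0000
Node ud (S = 31.88): V_ud = 1/1.08·[0.5750·0.0000 + 0.4250·0.0000] = 0.0000
Node dd (S = 21.67): V_dd = 1/1.08·[0.5750·0.0000 + 0.4250·6.5763] = 2.5879
Node u (S = 37.5): V_u = 1/1.08·[0.5750·0.0000 + 0.4250·0.0000] = 0.0000
Node d (S = 25.5): V_d = 1/1.08·[0.5750·0.0000 + 0.4250·2.5879] = 1.0184
Node 0 (S = 30): V_0 = 1/1.08·[0.5750·0.0000 + 0.4250·1.0184] = 0.4008

$0.40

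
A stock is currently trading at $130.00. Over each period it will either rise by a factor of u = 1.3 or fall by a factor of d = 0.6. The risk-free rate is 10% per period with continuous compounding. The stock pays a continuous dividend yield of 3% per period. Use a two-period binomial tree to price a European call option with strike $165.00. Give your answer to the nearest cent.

$20.41

Per-period risk-free factor R = e^0.1 = 1.1052; dividend-adjusted growth = e^(0.1−0.03) = 1.0725.
Risk-neutral probability p = (1.0725 − 0.6)/(1.3 − 0.6) = 0.4725/0.7000 = 0.6750
Terminal stock prices: S_uu = 219.7, S_ud = 101.4, S_dd = 46.8
Terminal payoffs (S − K): max(54.7, 0) = 54.7, max(-63.6, 0) = 0, max(-118.2, 0) = 0
Node u (S = 169): V_u = e^(−0.1)·[0.6750·54.7000 + 0.3250·0.0000] = 33.4094
Node d (S = 78): V_d = e^(−0.1)·[0.6750·0.0000 + 0.3250·0.0000] = 0.0000
Node 0 (S = 130): V_0 = e^(−0.1)·[0.6750·33.4094 + 0.3250·0.0000] = 20.4057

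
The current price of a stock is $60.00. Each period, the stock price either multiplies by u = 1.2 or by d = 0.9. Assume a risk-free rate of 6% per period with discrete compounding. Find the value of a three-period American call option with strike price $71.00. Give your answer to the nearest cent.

$6.42

Risk-neutral probability p = (1 + 0.06 − 0.9)/(1.2 − 0.9) = 0.1600/0.3000 = 0.5333
Terminal stock prices: S_uuu = 103.7, S_uud = 77.76, S_udd = 58.32, S_ddd = 43.74
Terminal payoffs (S − K): max(32.68, 0) = 32.68, max(6.76, 0) = 6.76, max(-12.68, 0) = 0, max(-27.26, 0) = 0
Node uu (S = 86.4): continuation = 1/1.06·[0.5333·32.6800 + 0.4667·6.7600] = 19.4189; exercise value = 15.4000 ≤ continuation, so V_uu = 19.4189
Node ud (S = 64.8): continuation = 1/1.06·[0.5333·6.7600 + 0.4667·0.0000] = 3.4013; exercise value = 0.0000 ≤ continuation, so V_ud = 3.4013
Node dd (S = 48.6): continuation = 1/1.06·[0.5333·0.0000 + 0.4667·0.0000] = 0.0000; exercise value = 0.0000 ≤ continuation, so V_dd = 0.0000
Node u (S = 72): continuation = 1/1.06·[0.5333·19.4189 + 0.4667·3.4013] = 11.2679; exercise value = 1.0000 ≤ continuation, so V_u = 11.2679
Node d (S = 54): continuation = 1/1.06·[0.5333·3.4013 + 0.4667·0.0000] = 1.7113; exercise value = 0.0000 ≤ continuation, so V_d = 1.7113
Node 0 (S = 60): continuation = 1/1.06·[0.5333·11.2679 + 0.4667·1.7113] = 6.4228; exercise value = 0.0000 ≤ continuation, so V_0 = 6.4228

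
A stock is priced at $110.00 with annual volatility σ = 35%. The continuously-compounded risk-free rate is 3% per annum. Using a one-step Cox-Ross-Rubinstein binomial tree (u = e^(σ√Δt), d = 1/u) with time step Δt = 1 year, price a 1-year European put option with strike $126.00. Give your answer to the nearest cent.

CRR parameters: u = e^(σ√Δt) = e^(0.35·√1) = 1.4191, d = 1/u = 0.7047
Per-period rate: rΔt = 0.03·1 = 0.03, so R = e^0.03 = 1.0305
Risk-neutral probability p = (e^0.03 − 0.7047)/(1.4191 − 0.7047) = 0.3258/0.7144 = 0.4560
Terminal stock prices: S_u = 156.1, S_d = 77.52
Terminal payoffs (K − S): max(-30.1, 0) = 0, max(48.48, 0) = 48.48
Node 0 (S = 110): V_0 = e^(−0.03)·[0.4560·0.0000 + 0.5440·48.4843] = 25.5953

$25.60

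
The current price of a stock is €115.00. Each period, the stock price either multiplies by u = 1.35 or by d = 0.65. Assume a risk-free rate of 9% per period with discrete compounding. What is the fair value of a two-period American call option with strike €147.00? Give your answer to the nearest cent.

Risk-neutral probability p = (1 + 0.09 − 0.65)/(1.35 − 0.65) = 0.4400/0.7000 = 0.6286
Terminal stock prices: S_uu = 209.6, S_ud = 100.9, S_dd = 48.59
Terminal payoffs (S − K): max(62.59, 0) = 62.59, max(-46.09, 0) = 0, max(-98.41, 0) = 0
Node u (S = 155.2): continuation = 1/1.09·[0.6286·62.5875 + 0.3714·0.0000] = 36.0924; exercise value = 8.2500 ≤ continuation, so V_u = 36.0924
Node d (S = 74.75): continuation = 1/1.09·[0.6286·0.0000 + 0.3714·0.0000] = 0.0000; exercise value = 0.0000 ≤ continuation, so V_d = 0.0000
Node 0 (S = 115): continuation = 1/1.09·[0.6286·36.0924 + 0.3714·0.0000] = 20.8134; exercise value = 0.0000 ≤ continuation, so V_0 = 20.8134

€20.81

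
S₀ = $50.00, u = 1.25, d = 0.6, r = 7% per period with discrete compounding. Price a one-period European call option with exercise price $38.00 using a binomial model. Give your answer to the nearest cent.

$16.56

Risk-neutral probability p = (1 + 0.07 − 0.6)/(1.25 − 0.6) = 0.4700/0.6500 = 0.7231
Terminal stock prices: S_u = 62.5, S_d = 30
Terminal payoffs (S − K): max(24.5, 0) = 24.5, max(-8, 0) = 0
Node 0 (S = 50): V_0 = 1/1.07·[0.7231·24.5000 + 0.2769·0.0000] = 16.5564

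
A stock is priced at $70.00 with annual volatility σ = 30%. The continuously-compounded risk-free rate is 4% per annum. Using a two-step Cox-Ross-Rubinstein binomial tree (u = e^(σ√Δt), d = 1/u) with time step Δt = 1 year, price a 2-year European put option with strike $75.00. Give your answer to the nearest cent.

$11.00

CRR parameters: u = e^(σ√Δt) = e^(0.3·√1) = 1.3499, d = 1/u = 0.7408
Per-period rate: rΔt = 0.04·1 = 0.04, so R = e^0.04 = 1.0408
Risk-neutral probability p = (e^0.04 − 0.7408)/(1.3499 − 0.7408) = 0.3000/0.6090 = 0.4926
Terminal stock prices: S_uu = 127.5, S_ud = 70, S_dd = 38.42
Terminal payoffs (K − S): max(-52.55, 0) = 0, max(5, 0) = 5, max(36.58, 0) = 36.58
Node u (S = 94.49): V_u = e^(−0.04)·[0.4926·0.0000 + 0.5074·5.0000] = 2.4377
Node d (S = 51.86): V_d = e^(−0.04)·[0.4926·5.0000 + 0.5074·36.5832] = 20.2019
Node 0 (S = 70): V_0 = e^(−0.04)·[0.4926·2.4377 + 0.5074·20.2019] = 11.0028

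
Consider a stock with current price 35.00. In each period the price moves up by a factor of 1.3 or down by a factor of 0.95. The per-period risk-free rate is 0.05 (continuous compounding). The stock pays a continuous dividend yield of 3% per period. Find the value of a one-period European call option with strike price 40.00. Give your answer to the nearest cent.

Per-period risk-free factor R = e^0.05 = 1.0513; dividend-adjusted growth = e^(0.05−0.03) = 1.0202.
Risk-neutral probability p = (1.0202 − 0.95)/(1.3 − 0.95) = 0.0702/0.3500 = 0.2006
Terminal stock prices: S_u = 45.5, S_d = 33.25
Terminal payoffs (S − K): max(5.5, 0) = 5.5, max(-6.75, 0) = 0
Node 0 (S = 35): V_0 = e^(−0.05)·[0.2006·5.5000 + 0.7994·0.0000] = 1.0494

1.05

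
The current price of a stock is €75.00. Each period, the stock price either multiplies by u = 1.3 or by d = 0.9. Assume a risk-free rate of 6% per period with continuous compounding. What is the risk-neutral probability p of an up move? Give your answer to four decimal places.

Risk-neutral probability p = (e^0.06 − 0.9)/(1.3 − 0.9) = 0.1618/0.4000 = 0.4046

p = 0.4046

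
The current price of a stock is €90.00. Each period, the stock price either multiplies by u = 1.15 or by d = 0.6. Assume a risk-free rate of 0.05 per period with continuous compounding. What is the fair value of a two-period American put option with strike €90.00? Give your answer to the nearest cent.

Risk-neutral probability p = (e^0.05 − 0.6)/(1.15 − 0.6) = 0.4513/0.5500 = 0.8205
Terminal stock prices: S_uu = 119, S_ud = 62.1, S_dd = 32.4
Terminal payoffs (K − S): max(-29.02, 0) = 0, max(27.9, 0) = 27.9, max(57.6, 0) = 57.6
Node u (S = 103.5): continuation = e^(−0.05)·[0.8205·0.0000 + 0.1795·27.9000] = 4.7640; exercise value = 0.0000 ≤ continuation, so V_u = 4.7640
Node d (S = 54): continuation = e^(−0.05)·[0.8205·27.9000 + 0.1795·57.6000] = 31.6106; exercise value = 36.0000 > continuation, so V_d = 36.0000 (exercise)
Node 0 (S = 90): continuation = e^(−0.05)·[0.8205·4.7640 + 0.1795·36.0000] = 9.8653; exercise value = 0.0000 ≤ continuation, so V_0 = 9.8653

€9.87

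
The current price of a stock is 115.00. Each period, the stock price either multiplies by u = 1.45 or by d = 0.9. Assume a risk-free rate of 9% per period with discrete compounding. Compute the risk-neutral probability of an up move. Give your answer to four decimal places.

Risk-neutral probability p = (1 + 0.09 − 0.9)/(1.45 − 0.9) = 0.1900/0.5500 = 0.3455

p = 0.3455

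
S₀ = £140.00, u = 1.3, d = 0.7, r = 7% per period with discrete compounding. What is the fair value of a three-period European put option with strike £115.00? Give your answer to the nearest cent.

Risk-neutral probability p = (1 + 0.07 − 0.7)/(1.3 − 0.7) = 0.3700/0.6000 = 0.6167
Terminal stock prices: S_uuu = 307.6, S_uud = 165.6, S_udd = 89.18, S_ddd = 48.02
Terminal payoffs (K − S): max(-192.6, 0) = 0, max(-50.62, 0) = 0, max(25.82, 0) = 25.82, max(66.98, 0) = 66.98
Node uu (S = 236.6): V_uu = 1/1.07·[0.6167·0.0000 + 0.3833·0.0000] = 0.0000
Node ud (S = 127.4): V_ud = 1/1.07·[0.6167·0.0000 + 0.3833·25.8200] = 9.2502
Node dd (S = 68.6): V_dd = 1/1.07·[0.6167·25.8200 + 0.3833·66.9800] = 38.8766
Node u (S = 182): V_u = 1/1.07·[0.6167·0.0000 + 0.3833·9.2502] = 3.3139
Node d (S = 98): V_d = 1/1.07·[0.6167·9.2502 + 0.3833·38.8766] = 19.2589
Node 0 (S = 140): V_0 = 1/1.07·[0.6167·3.3139 + 0.3833·19.2589] = 8.8095

£8.81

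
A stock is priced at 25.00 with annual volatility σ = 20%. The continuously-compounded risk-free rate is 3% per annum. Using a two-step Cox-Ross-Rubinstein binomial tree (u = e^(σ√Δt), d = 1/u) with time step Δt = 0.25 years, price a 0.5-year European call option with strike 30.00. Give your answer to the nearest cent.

0.14

CRR parameters: u = e^(σ√Δt) = e^(0.2·√0.25) = 1.1052, d = 1/u = 0.9048
Per-period rate: rΔt = 0.03·0.25 = 0.0075, so R = e^0.0075 = 1.0075
Risk-neutral probability p = (e^0.0075 − 0.9048)/(1.1052 − 0.9048) = 0.1027/0.2003 = 0.5126
Terminal stock prices: S_uu = 30.54, S_ud = 25, S_dd = 20.47
Terminal payoffs (S − K): max(0.5351, 0) = 0.5351, max(-5, 0) = 0, max(-9.532, 0) = 0
Node u (S = 27.63): V_u = e^(−0.0075)·[0.5126·0.5351 + 0.4874·0.0000] = 0.2722
Node d (S = 22.62): V_d = e^(−0.0075)·[0.5126·0.0000 + 0.4874·0.0000] = 0.0000
Node 0 (S = 25): V_0 = e^(−0.0075)·[0.5126·0.2722 + 0.4874·0.0000] = 0.1385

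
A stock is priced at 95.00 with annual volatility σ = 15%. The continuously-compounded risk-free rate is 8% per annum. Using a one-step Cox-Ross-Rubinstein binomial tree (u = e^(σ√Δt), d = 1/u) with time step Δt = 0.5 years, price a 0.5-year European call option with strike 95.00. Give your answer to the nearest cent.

CRR parameters: u = e^(σ√Δt) = e^(0.15·√0.5) = 1.1119, d = 1/u = 0.8994
Per-period rate: rΔt = 0.08·0.5 = 0.04, so R = e^0.04 = 1.0408
Risk-neutral probability p = (e^0.04 − 0.8994)/(1.1119 − 0.8994) = 0.1414/0.2125 = 0.6655
Terminal stock prices: S_u = 105.6, S_d = 85.44
Terminal payoffs (S − K): max(10.63, 0) = 10.63, max(-9.56, 0) = 0
Node 0 (S = 95): V_0 = e^(−0.04)·[0.6655·10.6301 + 0.3345·0.0000] = 6.7972

6.80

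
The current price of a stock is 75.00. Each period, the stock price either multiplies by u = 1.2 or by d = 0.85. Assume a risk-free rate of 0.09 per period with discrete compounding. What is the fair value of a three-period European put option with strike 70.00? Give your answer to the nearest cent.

1.35

Risk-neutral probability p = (1 + 0.09 − 0.85)/(1.2 − 0.85) = 0.2400/0.3500 = 0.6857
Terminal stock prices: S_uuu = 129.6, S_uud = 91.8, S_udd = 65.02, S_ddd = 46.06
Terminal payoffs (K − S): max(-59.6, 0) = 0, max(-21.8, 0) = 0, max(4.975, 0) = 4.975, max(23.94, 0) = 23.94
Node uu (S = 108): V_uu = 1/1.09·[0.6857·0.0000 + 0.3143·0.0000] = 0.0000
Node ud (S = 76.5): V_ud = 1/1.09·[0.6857·0.0000 + 0.3143·4.9750] = 1.4345
Node dd (S = 54.19): V_dd = 1/1.09·[0.6857·4.9750 + 0.3143·23.9406] = 10.0327
Node u (S = 90): V_u = 1/1.09·[0.6857·0.0000 + 0.3143·1.4345] = 0.4136
Node d (S = 63.75): V_d = 1/1.09·[0.6857·1.4345 + 0.3143·10.0327] = 3.7952
Node 0 (S = 75): V_0 = 1/1.09·[0.6857·0.4136 + 0.3143·3.7952] = 1.3545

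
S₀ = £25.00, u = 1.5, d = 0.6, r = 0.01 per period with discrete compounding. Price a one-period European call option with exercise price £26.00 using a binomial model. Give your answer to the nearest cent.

Risk-neutral probability p = (1 + 0.01 − 0.6)/(1.5 − 0.6) = 0.4100/0.9000 = 0.4556
Terminal stock prices: S_u = 37.5, S_d = 15
Terminal payoffs (S − K): max(11.5, 0) = 11.5, max(-11, 0) = 0
Node 0 (S = 25): V_0 = 1/1.01·[0.4556·11.5000 + 0.5444·0.0000] = 5.1870

£5.19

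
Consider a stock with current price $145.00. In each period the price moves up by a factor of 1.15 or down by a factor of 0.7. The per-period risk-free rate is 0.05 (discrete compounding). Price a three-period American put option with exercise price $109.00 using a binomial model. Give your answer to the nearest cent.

Risk-neutral probability p = (1 + 0.05 − 0.7)/(1.15 − 0.7) = 0.3500/0.4500 = 0.7778
Terminal stock prices: S_uuu = 220.5, S_uud = 134.2, S_udd = 81.71, S_ddd = 49.73
Terminal payoffs (K − S): max(-111.5, 0) = 0, max(-25.23, 0) = 0, max(27.29, 0) = 27.29, max(59.27, 0) = 59.27
Node uu (S = 191.8): continuation = 1/1.05·[0.7778·0.0000 + 0.2222·0.0000] = 0.0000; exercise value = 0.0000 ≤ continuation, so V_uu = 0.0000
Node ud (S = 116.7): continuation = 1/1.05·[0.7778·0.0000 + 0.2222·27.2925] = 5.7762; exercise value = 0.0000 ≤ continuation, so V_ud = 5.7762
Node dd (S = 71.05): continuation = 1/1.05·[0.7778·27.2925 + 0.2222·59.2650] = 32.7595; exercise value = 37.9500 > continuation, so V_dd = 37.9500 (exercise)
Node u (S = 166.8): continuation = 1/1.05·[0.7778·0.0000 + 0.2222·5.7762] = 1.2225; exercise value = 0.0000 ≤ continuation, so V_u = 1.2225
Node d (S = 101.5): continuation = 1/1.05·[0.7778·5.7762 + 0.2222·37.9500] = 12.3104; exercise value = 7.5000 ≤ continuation, so V_d = 12.3104
Node 0 (S = 145): continuation = 1/1.05·[0.7778·1.2225 + 0.2222·12.3104] = 3.5109; exercise value = 0.0000 ≤ continuation, so V_0 = 3.5109

$3.51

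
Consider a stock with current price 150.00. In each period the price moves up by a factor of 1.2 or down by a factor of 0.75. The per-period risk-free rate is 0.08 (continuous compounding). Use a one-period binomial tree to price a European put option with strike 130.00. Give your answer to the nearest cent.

4.19

Risk-neutral probability p = (e^0.08 − 0.75)/(1.2 − 0.75) = 0.3333/0.4500 = 0.7406
Terminal stock prices: S_u = 180, S_d = 112.5
Terminal payoffs (K − S): max(-50, 0) = 0, max(17.5, 0) = 17.5
Node 0 (S = 150): V_0 = e^(−0.08)·[0.7406·0.0000 + 0.2594·17.5000] = 4.1899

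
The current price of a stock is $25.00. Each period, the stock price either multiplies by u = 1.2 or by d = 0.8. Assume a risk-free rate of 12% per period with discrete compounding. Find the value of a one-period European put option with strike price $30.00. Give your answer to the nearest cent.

Risk-neutral probability p = (1 + 0.12 − 0.8)/(1.2 − 0.8) = 0.3200/0.4000 = 0.8000
Terminal stock prices: S_u = 30, S_d = 20
Terminal payoffs (K − S): max(0, 0) = 0, max(10, 0) = 10
Node 0 (S = 25): V_0 = 1/1.12·[0.8000·0.0000 + 0.2000·10.0000] = 1.7857

$1.79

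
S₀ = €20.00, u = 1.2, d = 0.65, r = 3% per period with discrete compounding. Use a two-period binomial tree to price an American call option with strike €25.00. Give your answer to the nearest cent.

Risk-neutral probability p = (1 + 0.03 − 0.65)/(1.2 − 0.65) = 0.3800/0.5500 = 0.6909
Terminal stock prices: S_uu = 28.8, S_ud = 15.6, S_dd = 8.45
Terminal payoffs (S − K): max(3.8, 0) = 3.8, max(-9.4, 0) = 0, max(-16.55, 0) = 0
Node u (S = 24): continuation = 1/1.03·[0.6909·3.8000 + 0.3091·0.0000] = 2.5490; exercise value = 0.0000 ≤ continuation, so V_u = 2.5490
Node d (S = 13): continuation = 1/1.03·[0.6909·0.0000 + 0.3091·0.0000] = 0.0000; exercise value = 0.0000 ≤ continuation, so V_d = 0.0000
Node 0 (S = 20): continuation = 1/1.03·[0.6909·2.5490 + 0.3091·0.0000] = 1.7098; exercise value = 0.0000 ≤ continuation, so V_0 = 1.7098

€1.71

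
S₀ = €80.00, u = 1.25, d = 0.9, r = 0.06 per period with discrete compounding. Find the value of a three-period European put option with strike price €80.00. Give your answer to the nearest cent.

Risk-neutral probability p = (1 + 0.06 − 0.9)/(1.25 − 0.9) = 0.1600/0.3500 = 0.4571
Terminal stock prices: S_uuu = 156.2, S_uud = 112.5, S_udd = 81, S_ddd = 58.32
Terminal payoffs (K − S): max(-76.25, 0) = 0, max(-32.5, 0) = 0, max(-1, 0) = 0, max(21.68, 0) = 21.68
Node uu (S = 125): V_uu = 1/1.06·[0.4571·0.0000 + 0.5429·0.0000] = 0.0000
Node ud (S = 90): V_ud = 1/1.06·[0.4571·0.0000 + 0.5429·0.0000] = 0.0000
Node dd (S = 64.8): V_dd = 1/1.06·[0.4571·0.0000 + 0.5429·21.6800] = 11.1030
Node u (S = 100): V_u = 1/1.06·[0.4571·0.0000 + 0.5429·0.0000] = 0.0000
Node d (S = 72): V_d = 1/1.06·[0.4571·0.0000 + 0.5429·11.1030] = 5.6862
Node 0 (S = 80): V_0 = 1/1.06·[0.4571·0.0000 + 0.5429·5.6862] = 2.9120

€2.91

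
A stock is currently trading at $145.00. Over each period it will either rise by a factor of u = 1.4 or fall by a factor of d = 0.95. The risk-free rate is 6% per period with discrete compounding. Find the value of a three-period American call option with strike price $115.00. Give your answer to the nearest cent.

$48.44

Risk-neutral probability p = (1 + 0.06 − 0.95)/(1.4 − 0.95) = 0.1100/0.4500 = 0.2444
Terminal stock prices: S_uuu = 397.9, S_uud = 270, S_udd = 183.2, S_ddd = 124.3
Terminal payoffs (S − K): max(282.9, 0) = 282.9, max(155, 0) = 155, max(68.21, 0) = 68.21, max(9.319, 0) = 9.319
Node uu (S = 284.2): continuation = 1/1.06·[0.2444·282.8800 + 0.7556·154.9900] = 175.7094; exercise value = 169.2000 ≤ continuation, so V_uu = 175.7094
Node ud (S = 192.8): continuation = 1/1.06·[0.2444·154.9900 + 0.7556·68.2075] = 84.3594; exercise value = 77.8500 ≤ continuation, so V_ud = 84.3594
Node dd (S = 130.9): continuation = 1/1.06·[0.2444·68.2075 + 0.7556·9.3194] = 22.3719; exercise value = 15.8625 ≤ continuation, so V_dd = 22.3719
Node u (S = 203): continuation = 1/1.06·[0.2444·175.7094 + 0.7556·84.3594] = 100.6504; exercise value = 88.0000 ≤ continuation, so V_u = 100.6504
Node d (S = 137.8): continuation = 1/1.06·[0.2444·84.3594 + 0.7556·22.3719] = 35.4004; exercise value = 22.7500 ≤ continuation, so V_d = 35.4004
Node 0 (S = 145): continuation = 1/1.06·[0.2444·100.6504 + 0.7556·35.4004] = 48.4438; exercise value = 30.0000 ≤ continuation, so V_0 = 48.4438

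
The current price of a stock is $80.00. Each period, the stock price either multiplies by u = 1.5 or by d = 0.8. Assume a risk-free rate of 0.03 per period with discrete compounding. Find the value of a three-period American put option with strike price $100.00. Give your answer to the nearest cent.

$27.03

Risk-neutral probability p = (1 + 0.03 − 0.8)/(1.5 − 0.8) = 0.2300/0.7000 = 0.3286
Terminal stock prices: S_uuu = 270, S_uud = 144, S_udd = 76.8, S_ddd = 40.96
Terminal payoffs (K − S): max(-170, 0) = 0, max(-44, 0) = 0, max(23.2, 0) = 23.2, max(59.04, 0) = 59.04
Node uu (S = 180): continuation = 1/1.03·[0.3286·0.0000 + 0.6714·0.0000] = 0.0000; exercise value = 0.0000 ≤ continuation, so V_uu = 0.0000
Node ud (S = 96): continuation = 1/1.03·[0.3286·0.0000 + 0.6714·23.2000] = 15.1234; exercise value = 4.0000 ≤ continuation, so V_ud = 15.1234
Node dd (S = 51.2): continuation = 1/1.03·[0.3286·23.2000 + 0.6714·59.0400] = 45.8874; exercise value = 48.8000 > continuation, so V_dd = 48.8000 (exercise)
Node u (S = 120): continuation = 1/1.03·[0.3286·0.0000 + 0.6714·15.1234] = 9.8586; exercise value = 0.0000 ≤ continuation, so V_u = 9.8586
Node d (S = 64): continuation = 1/1.03·[0.3286·15.1234 + 0.6714·48.8000] = 36.6358; exercise value = 36.0000 ≤ continuation, so V_d = 36.6358
Node 0 (S = 80): continuation = 1/1.03·[0.3286·9.8586 + 0.6714·36.6358] = 27.0267; exercise value = 20.0000 ≤ continuation, so V_0 = 27.0267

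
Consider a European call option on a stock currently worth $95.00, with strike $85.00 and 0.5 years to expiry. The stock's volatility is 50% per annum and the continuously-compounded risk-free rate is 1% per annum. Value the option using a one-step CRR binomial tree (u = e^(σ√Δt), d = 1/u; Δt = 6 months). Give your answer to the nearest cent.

$20.99

CRR parameters: u = e^(σ√Δt) = e^(0.5·√0.5) = 1.4241, d = 1/u = 0.7022
Per-period rate: rΔt = 0.01·0.5 = 0.005, so R = e^0.005 = 1.0050
Risk-neutral probability p = (e^0.005 − 0.7022)/(1.4241 − 0.7022) = 0.3028/0.7219 = 0.4195
Terminal stock prices: S_u = 135.3, S_d = 66.71
Terminal payoffs (S − K): max(50.29, 0) = 50.29, max(-18.29, 0) = 0
Node 0 (S = 95): V_0 = e^(−0.005)·[0.4195·50.2913 + 0.5805·0.0000] = 20.9902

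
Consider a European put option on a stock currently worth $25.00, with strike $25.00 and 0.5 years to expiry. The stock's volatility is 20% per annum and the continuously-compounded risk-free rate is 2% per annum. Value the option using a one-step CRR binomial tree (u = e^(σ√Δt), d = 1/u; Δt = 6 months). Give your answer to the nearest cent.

$1.63

CRR parameters: u = e^(σ√Δt) = e^(0.2·√0.5) = 1.1519, d = 1/u = 0.8681
Per-period rate: rΔt = 0.02·0.5 = 0.01, so R = e^0.01 = 1.0101
Risk-neutral probability p = (e^0.01 − 0.8681)/(1.1519 − 0.8681) = 0.1419/0.2838 = 0.5001
Terminal stock prices: S_u = 28.8, S_d = 21.7
Terminal payoffs (K − S): max(-3.798, 0) = 0, max(3.297, 0) = 3.297
Node 0 (S = 25): V_0 = e^(−0.01)·[0.5001·0.0000 + 0.4999·3.2969] = 1.6317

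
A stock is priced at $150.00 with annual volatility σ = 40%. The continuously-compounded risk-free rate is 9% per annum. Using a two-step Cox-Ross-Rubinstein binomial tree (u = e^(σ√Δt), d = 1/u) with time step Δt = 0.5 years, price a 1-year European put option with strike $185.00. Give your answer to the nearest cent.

CRR parameters: u = e^(σ√Δt) = e^(0.4·√0.5) = 1.3269, d = 1/u = 0.7536
Per-period rate: rΔt = 0.09·0.5 = 0.045, so R = e^0.045 = 1.0460
Risk-neutral probability p = (e^0.045 − 0.7536)/(1.3269 − 0.7536) = 0.2924/0.5733 = 0.5100
Terminal stock prices: S_uu = 264.1, S_ud = 150, S_dd = 85.2
Terminal payoffs (K − S): max(-79.1, 0) = 0, max(35, 0) = 35, max(99.8, 0) = 99.8
Node u (S = 199): V_u = e^(−0.045)·[0.5100·0.0000 + 0.4900·35.0000] = 16.3937
Node d (S = 113): V_d = e^(−0.045)·[0.5100·35.0000 + 0.4900·99.8044] = 63.8138
Node 0 (S = 150): V_0 = e^(−0.045)·[0.5100·16.3937 + 0.4900·63.8138] = 37.8836

$37.88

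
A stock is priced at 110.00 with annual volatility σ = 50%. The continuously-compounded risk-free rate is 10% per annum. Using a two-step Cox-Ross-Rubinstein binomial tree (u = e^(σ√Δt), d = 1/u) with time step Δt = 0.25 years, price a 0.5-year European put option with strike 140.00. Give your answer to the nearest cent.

CRR parameters: u = e^(σ√Δt) = e^(0.5·√0.25) = 1.2840, d = 1/u = 0.7788
Per-period rate: rΔt = 0.1·0.25 = 0.025, so R = e^0.025 = 1.0253
Risk-neutral probability p = (e^0.025 − 0.7788)/(1.2840 − 0.7788) = 0.2465/0.5052 = 0.4879
Terminal stock prices: S_uu = 181.4, S_ud = 110, S_dd = 66.72
Terminal payoffs (K − S): max(-41.36, 0) = 0, max(30, 0) = 30, max(73.28, 0) = 73.28
Node u (S = 141.2): V_u = e^(−0.025)·[0.4879·0.0000 + 0.5121·30.0000] = 14.9828
Node d (S = 85.67): V_d = e^(−0.025)·[0.4879·30.0000 + 0.5121·73.2816] = 50.8753
Node 0 (S = 110): V_0 = e^(−0.025)·[0.4879·14.9828 + 0.5121·50.8753] = 32.5386

32.54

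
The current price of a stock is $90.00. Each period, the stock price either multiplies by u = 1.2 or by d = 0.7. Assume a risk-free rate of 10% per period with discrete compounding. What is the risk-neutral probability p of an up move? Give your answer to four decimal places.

Risk-neutral probability p = (1 + 0.1 − 0.7)/(1.2 − 0.7) = 0.4000/0.5000 = 0.8000

p = 0.8000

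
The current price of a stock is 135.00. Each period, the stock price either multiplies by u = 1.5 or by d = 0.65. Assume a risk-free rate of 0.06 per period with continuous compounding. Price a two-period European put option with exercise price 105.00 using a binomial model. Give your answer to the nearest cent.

Risk-neutral probability p = (e^0.06 − 0.65)/(1.5 − 0.65) = 0.4118/0.8500 = 0.4845
Terminal stock prices: S_uu = 303.8, S_ud = 131.6, S_dd = 57.04
Terminal payoffs (K − S): max(-198.8, 0) = 0, max(-26.62, 0) = 0, max(47.96, 0) = 47.96
Node u (S = 202.5): V_u = e^(−0.06)·[0.4845·0.0000 + 0.5155·0.0000] = 0.0000
Node d (S = 87.75): V_d = e^(−0.06)·[0.4845·0.0000 + 0.5155·47.9625] = 23.2842
Node 0 (S = 135): V_0 = e^(−0.06)·[0.4845·0.0000 + 0.5155·23.2842] = 11.3037

11.30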